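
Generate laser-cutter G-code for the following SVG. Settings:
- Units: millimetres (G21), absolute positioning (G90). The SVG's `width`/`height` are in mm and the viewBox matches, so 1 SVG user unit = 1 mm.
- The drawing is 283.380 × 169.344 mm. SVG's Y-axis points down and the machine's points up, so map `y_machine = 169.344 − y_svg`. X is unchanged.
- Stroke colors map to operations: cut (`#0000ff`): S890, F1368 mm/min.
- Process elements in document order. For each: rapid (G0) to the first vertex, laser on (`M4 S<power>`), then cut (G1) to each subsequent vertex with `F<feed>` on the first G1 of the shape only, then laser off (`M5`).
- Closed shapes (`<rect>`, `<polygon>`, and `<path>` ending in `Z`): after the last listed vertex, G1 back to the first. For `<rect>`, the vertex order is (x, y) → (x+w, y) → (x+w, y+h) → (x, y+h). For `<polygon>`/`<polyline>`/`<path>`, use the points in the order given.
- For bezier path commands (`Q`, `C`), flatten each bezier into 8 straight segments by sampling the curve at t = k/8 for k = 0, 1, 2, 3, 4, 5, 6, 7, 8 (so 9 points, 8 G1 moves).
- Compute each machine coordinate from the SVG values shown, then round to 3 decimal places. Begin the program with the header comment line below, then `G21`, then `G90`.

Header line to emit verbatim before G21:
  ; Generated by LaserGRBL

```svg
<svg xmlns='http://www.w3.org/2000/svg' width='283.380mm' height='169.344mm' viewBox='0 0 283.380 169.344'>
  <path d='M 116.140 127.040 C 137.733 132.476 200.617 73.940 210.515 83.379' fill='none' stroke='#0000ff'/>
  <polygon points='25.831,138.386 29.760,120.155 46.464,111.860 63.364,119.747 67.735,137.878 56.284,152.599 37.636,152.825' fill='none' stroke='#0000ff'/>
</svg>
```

Since the viewBox matches the mm dimensions, user units are millimetres directly. The only transform is the Y-flip y_m = 169.344 − y_svg.

Shape 1 is a cubic bezier drawn with `<path>`. Its stroke #0000ff means cut at S890, F1368. After flipping Y the toolpath is (116.140,42.304) → (125.989,43.006) → (138.604,48.160) → (152.880,56.219) → (167.713,65.636) → (181.998,74.865) → (194.630,82.361) → (204.504,86.576) → (210.515,85.965).

Shape 2 is a regular polygon drawn with `<polygon>`. Its stroke #0000ff means cut at S890, F1368. After flipping Y the toolpath is (25.831,30.958) → (29.760,49.189) → (46.464,57.484) → (63.364,49.597) → (67.735,31.466) → (56.284,16.745) → (37.636,16.519) → (25.831,30.958), returning to the start.

; Generated by LaserGRBL
G21
G90
G0 X116.140 Y42.304
M4 S890
G1 X125.989 Y43.006 F1368
G1 X138.604 Y48.160
G1 X152.880 Y56.219
G1 X167.713 Y65.636
G1 X181.998 Y74.865
G1 X194.630 Y82.361
G1 X204.504 Y86.576
G1 X210.515 Y85.965
M5
G0 X25.831 Y30.958
M4 S890
G1 X29.760 Y49.189 F1368
G1 X46.464 Y57.484
G1 X63.364 Y49.597
G1 X67.735 Y31.466
G1 X56.284 Y16.745
G1 X37.636 Y16.519
G1 X25.831 Y30.958
M5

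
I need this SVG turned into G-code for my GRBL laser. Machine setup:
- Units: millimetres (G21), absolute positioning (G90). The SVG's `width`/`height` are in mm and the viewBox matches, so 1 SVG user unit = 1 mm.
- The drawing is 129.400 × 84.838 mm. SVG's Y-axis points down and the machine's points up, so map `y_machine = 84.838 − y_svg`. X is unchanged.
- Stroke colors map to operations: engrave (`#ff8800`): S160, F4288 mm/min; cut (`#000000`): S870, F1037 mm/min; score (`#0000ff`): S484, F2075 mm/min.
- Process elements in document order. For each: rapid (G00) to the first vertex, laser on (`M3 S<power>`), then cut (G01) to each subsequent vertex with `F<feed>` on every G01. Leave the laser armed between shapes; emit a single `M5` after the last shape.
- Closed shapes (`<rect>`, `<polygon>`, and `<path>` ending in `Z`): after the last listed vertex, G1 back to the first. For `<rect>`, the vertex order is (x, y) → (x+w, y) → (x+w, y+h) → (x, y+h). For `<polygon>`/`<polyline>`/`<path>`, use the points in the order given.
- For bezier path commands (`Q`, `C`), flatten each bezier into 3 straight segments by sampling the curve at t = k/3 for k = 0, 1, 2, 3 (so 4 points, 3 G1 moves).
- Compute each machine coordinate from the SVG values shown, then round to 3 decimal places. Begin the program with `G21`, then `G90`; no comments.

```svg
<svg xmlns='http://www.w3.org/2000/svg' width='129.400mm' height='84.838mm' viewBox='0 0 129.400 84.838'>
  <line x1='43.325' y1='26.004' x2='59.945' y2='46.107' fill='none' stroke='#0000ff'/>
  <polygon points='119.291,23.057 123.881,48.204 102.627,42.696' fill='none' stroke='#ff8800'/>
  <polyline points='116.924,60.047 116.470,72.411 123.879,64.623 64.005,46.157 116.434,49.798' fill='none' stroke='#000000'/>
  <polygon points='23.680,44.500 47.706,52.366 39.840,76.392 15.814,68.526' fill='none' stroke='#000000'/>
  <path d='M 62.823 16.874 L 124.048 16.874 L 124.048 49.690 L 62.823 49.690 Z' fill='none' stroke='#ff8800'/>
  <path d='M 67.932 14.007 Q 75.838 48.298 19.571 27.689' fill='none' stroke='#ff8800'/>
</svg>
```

G21
G90
G00 X43.325 Y58.834
M3 S484
G01 X59.945 Y38.731 F2075
G00 X119.291 Y61.781
M3 S160
G01 X123.881 Y36.634 F4288
G01 X102.627 Y42.142 F4288
G01 X119.291 Y61.781 F4288
G00 X116.924 Y24.791
M3 S870
G01 X116.470 Y12.427 F1037
G01 X123.879 Y20.215 F1037
G01 X64.005 Y38.681 F1037
G01 X116.434 Y35.040 F1037
G00 X23.680 Y40.338
M3 S870
G01 X47.706 Y32.472 F1037
G01 X39.840 Y8.446 F1037
G01 X15.814 Y16.312 F1037
G01 X23.680 Y40.338 F1037
G00 X62.823 Y67.964
M3 S160
G01 X124.048 Y67.964 F4288
G01 X124.048 Y35.148 F4288
G01 X62.823 Y35.148 F4288
G01 X62.823 Y67.964 F4288
G00 X67.932 Y70.831
M3 S160
G01 X66.072 Y54.070 F4288
G01 X49.952 Y49.510 F4288
G01 X19.571 Y57.149 F4288
M5

viewBox `0 0 129.400 84.838` with mm width/height → 1 unit = 1 mm. Flip: y_m = 84.838 − y_svg.

**Shape 1** — `<line>` line segment, stroke `#0000ff` → score (S484, F2075). Machine vertices: (43.325,58.834) → (59.945,38.731). Open path.

**Shape 2** — `<polygon>` closed polygon, stroke `#ff8800` → engrave (S160, F4288). Machine vertices: (119.291,61.781) → (123.881,36.634) → (102.627,42.142) → (119.291,61.781). Closed: final G1 returns to the first vertex.

**Shape 3** — `<polyline>` open polyline, stroke `#000000` → cut (S870, F1037). Machine vertices: (116.924,24.791) → (116.470,12.427) → (123.879,20.215) → (64.005,38.681) → (116.434,35.040). Open path.

**Shape 4** — `<polygon>` regular polygon, stroke `#000000` → cut (S870, F1037). Machine vertices: (23.680,40.338) → (47.706,32.472) → (39.840,8.446) → (15.814,16.312) → (23.680,40.338). Closed: final G1 returns to the first vertex.

**Shape 5** — `<path>` rectangle, stroke `#ff8800` → engrave (S160, F4288). Machine vertices: (62.823,67.964) → (124.048,67.964) → (124.048,35.148) → (62.823,35.148) → (62.823,67.964). Closed: final G1 returns to the first vertex.

**Shape 6** — `<path>` quadratic bezier, stroke `#ff8800` → engrave (S160, F4288). Control points (SVG): P0=(67.932,14.007), P1=(75.838,48.298), P2=(19.571,27.689); sampled at t=k/3. Machine vertices: (67.932,70.831) → (66.072,54.070) → (49.952,49.510) → (19.571,57.149). Open path.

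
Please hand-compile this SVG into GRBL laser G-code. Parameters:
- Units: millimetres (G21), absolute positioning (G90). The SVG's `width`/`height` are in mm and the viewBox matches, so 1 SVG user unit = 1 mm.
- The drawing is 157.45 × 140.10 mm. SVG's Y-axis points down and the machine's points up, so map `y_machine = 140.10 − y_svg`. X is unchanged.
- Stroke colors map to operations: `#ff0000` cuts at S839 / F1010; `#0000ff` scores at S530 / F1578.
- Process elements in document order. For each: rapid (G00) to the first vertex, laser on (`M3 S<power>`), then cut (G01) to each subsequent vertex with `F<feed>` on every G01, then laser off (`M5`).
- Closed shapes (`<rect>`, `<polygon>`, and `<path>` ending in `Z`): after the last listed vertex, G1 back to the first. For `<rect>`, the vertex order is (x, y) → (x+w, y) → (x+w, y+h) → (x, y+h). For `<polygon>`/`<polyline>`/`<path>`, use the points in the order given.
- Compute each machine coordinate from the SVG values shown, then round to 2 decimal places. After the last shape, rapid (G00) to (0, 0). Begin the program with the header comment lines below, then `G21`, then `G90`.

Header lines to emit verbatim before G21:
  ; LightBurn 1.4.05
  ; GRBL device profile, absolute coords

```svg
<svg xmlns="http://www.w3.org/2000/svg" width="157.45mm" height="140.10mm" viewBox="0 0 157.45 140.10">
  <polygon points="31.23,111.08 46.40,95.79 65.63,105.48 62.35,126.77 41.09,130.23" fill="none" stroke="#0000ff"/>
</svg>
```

Since the viewBox matches the mm dimensions, user units are millimetres directly. The only transform is the Y-flip y_m = 140.10 − y_svg.

Shape 1 is a regular polygon drawn with `<polygon>`. Its stroke #0000ff means score at S530, F1578. After flipping Y the toolpath is (31.23,29.02) → (46.40,44.31) → (65.63,34.62) → (62.35,13.33) → (41.09,9.87) → (31.23,29.02), returning to the start.

; LightBurn 1.4.05
; GRBL device profile, absolute coords
G21
G90
G00 X31.23 Y29.02
M3 S530
G01 X46.40 Y44.31 F1578
G01 X65.63 Y34.62 F1578
G01 X62.35 Y13.33 F1578
G01 X41.09 Y9.87 F1578
G01 X31.23 Y29.02 F1578
M5
G00 X0.00 Y0.00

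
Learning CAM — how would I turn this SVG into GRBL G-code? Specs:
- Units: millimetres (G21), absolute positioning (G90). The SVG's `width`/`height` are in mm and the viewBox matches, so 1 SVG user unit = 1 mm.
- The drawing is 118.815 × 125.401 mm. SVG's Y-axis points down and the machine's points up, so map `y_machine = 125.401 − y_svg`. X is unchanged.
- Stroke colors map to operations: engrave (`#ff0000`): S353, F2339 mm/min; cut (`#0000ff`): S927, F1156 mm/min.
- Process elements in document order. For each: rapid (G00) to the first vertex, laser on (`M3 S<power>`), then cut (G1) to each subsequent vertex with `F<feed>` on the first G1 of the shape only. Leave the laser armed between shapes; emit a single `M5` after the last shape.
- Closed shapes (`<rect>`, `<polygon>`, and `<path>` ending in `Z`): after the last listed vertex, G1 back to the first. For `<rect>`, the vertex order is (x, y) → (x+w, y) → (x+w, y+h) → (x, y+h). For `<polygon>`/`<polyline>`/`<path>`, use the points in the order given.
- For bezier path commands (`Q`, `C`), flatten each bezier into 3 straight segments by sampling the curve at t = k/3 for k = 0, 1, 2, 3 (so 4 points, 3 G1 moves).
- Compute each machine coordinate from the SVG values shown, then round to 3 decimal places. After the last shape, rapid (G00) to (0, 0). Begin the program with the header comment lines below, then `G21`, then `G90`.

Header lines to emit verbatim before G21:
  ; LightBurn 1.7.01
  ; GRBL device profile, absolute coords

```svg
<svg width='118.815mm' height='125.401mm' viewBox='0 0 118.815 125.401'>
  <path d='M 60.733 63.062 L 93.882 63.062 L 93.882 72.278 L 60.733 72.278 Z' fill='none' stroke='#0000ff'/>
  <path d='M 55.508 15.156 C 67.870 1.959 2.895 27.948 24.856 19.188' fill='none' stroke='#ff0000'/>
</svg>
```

; LightBurn 1.7.01
; GRBL device profile, absolute coords
G21
G90
G00 X60.733 Y62.339
M3 S927
G1 X93.882 Y62.339 F1156
G1 X93.882 Y53.123
G1 X60.733 Y53.123
G1 X60.733 Y62.339
G00 X55.508 Y110.245
M3 S353
G1 X48.175 Y113.118 F2339
G1 X25.789 Y106.298
G1 X24.856 Y106.213
M5
G00 X0.000 Y0.000

viewBox `0 0 118.815 125.401` with mm width/height → 1 unit = 1 mm. Flip: y_m = 125.401 − y_svg.

**Shape 1** — `<path>` rectangle, stroke `#0000ff` → cut (S927, F1156). Machine vertices: (60.733,62.339) → (93.882,62.339) → (93.882,53.123) → (60.733,53.123) → (60.733,62.339). Closed: final G1 returns to the first vertex.

**Shape 2** — `<path>` cubic bezier, stroke `#ff0000` → engrave (S353, F2339). Control points (SVG): P0=(55.508,15.156), P1=(67.870,1.959), P2=(2.895,27.948), P3=(24.856,19.188); sampled at t=k/3. Machine vertices: (55.508,110.245) → (48.175,113.118) → (25.789,106.298) → (24.856,106.213). Open path.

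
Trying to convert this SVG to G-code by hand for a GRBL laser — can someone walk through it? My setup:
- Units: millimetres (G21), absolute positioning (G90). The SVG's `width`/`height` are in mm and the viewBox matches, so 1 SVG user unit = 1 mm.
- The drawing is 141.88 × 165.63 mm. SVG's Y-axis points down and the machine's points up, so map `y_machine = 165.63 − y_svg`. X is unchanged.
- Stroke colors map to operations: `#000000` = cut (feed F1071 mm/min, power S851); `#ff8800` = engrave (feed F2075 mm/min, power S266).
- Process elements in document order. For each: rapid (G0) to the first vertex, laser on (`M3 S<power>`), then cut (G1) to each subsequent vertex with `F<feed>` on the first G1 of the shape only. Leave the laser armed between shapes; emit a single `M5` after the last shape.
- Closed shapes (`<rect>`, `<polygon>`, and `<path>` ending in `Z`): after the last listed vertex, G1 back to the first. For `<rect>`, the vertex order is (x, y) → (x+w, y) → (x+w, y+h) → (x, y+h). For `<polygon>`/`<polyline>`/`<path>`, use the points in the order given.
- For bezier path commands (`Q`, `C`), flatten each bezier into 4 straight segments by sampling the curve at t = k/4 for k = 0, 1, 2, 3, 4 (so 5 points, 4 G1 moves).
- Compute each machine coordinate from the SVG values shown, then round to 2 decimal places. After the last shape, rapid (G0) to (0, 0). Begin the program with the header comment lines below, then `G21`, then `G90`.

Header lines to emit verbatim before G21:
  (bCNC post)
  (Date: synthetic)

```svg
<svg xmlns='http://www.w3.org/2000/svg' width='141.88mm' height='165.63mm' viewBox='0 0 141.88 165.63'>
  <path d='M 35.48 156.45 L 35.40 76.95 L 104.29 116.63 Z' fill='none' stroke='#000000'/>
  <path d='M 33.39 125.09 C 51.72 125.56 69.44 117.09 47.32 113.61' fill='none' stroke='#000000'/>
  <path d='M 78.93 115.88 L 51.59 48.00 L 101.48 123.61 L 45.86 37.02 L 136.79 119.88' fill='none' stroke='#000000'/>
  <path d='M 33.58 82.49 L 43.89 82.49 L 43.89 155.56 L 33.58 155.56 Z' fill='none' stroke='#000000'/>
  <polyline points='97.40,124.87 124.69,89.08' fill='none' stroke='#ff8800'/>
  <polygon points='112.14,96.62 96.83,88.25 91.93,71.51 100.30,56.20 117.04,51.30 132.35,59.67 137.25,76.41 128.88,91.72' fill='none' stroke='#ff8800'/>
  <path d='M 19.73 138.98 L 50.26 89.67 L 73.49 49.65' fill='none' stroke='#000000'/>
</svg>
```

(bCNC post)
(Date: synthetic)
G21
G90
G0 X35.48 Y9.18
M3 S851
G1 X35.40 Y88.68 F1071
G1 X104.29 Y49.00
G1 X35.48 Y9.18
G0 X33.39 Y40.54
M3 S851
G1 X46.41 Y41.65 F1071
G1 X55.52 Y44.80
G1 X57.05 Y48.69
G1 X47.32 Y52.02
G0 X78.93 Y49.75
M3 S851
G1 X51.59 Y117.63 F1071
G1 X101.48 Y42.02
G1 X45.86 Y128.61
G1 X136.79 Y45.75
G0 X33.58 Y83.14
M3 S851
G1 X43.89 Y83.14 F1071
G1 X43.89 Y10.07
G1 X33.58 Y10.07
G1 X33.58 Y83.14
G0 X97.40 Y40.76
M3 S266
G1 X124.69 Y76.55 F2075
G0 X112.14 Y69.01
M3 S266
G1 X96.83 Y77.38 F2075
G1 X91.93 Y94.12
G1 X100.30 Y109.43
G1 X117.04 Y114.33
G1 X132.35 Y105.96
G1 X137.25 Y89.22
G1 X128.88 Y73.91
G1 X112.14 Y69.01
G0 X19.73 Y26.65
M3 S851
G1 X50.26 Y75.96 F1071
G1 X73.49 Y115.98
M5
G0 X0.00 Y0.00

Since the viewBox matches the mm dimensions, user units are millimetres directly. The only transform is the Y-flip y_m = 165.63 − y_svg.

Shape 1 is a regular polygon drawn with `<path>`. Its stroke #000000 means cut at S851, F1071. After flipping Y the toolpath is (35.48,9.18) → (35.40,88.68) → (104.29,49.00) → (35.48,9.18), returning to the start.

Shape 2 is a cubic bezier drawn with `<path>`. Its stroke #000000 means cut at S851, F1071. After flipping Y the toolpath is (33.39,40.54) → (46.41,41.65) → (55.52,44.80) → (57.05,48.69) → (47.32,52.02).

Shape 3 is a open polyline drawn with `<path>`. Its stroke #000000 means cut at S851, F1071. After flipping Y the toolpath is (78.93,49.75) → (51.59,117.63) → (101.48,42.02) → (45.86,128.61) → (136.79,45.75).

Shape 4 is a rectangle drawn with `<path>`. Its stroke #000000 means cut at S851, F1071. After flipping Y the toolpath is (33.58,83.14) → (43.89,83.14) → (43.89,10.07) → (33.58,10.07) → (33.58,83.14), returning to the start.

Shape 5 is a line segment drawn with `<polyline>`. Its stroke #ff8800 means engrave at S266, F2075. After flipping Y the toolpath is (97.40,40.76) → (124.69,76.55).

Shape 6 is a regular polygon drawn with `<polygon>`. Its stroke #ff8800 means engrave at S266, F2075. After flipping Y the toolpath is (112.14,69.01) → (96.83,77.38) → (91.93,94.12) → (100.30,109.43) → (117.04,114.33) → (132.35,105.96) → (137.25,89.22) → (128.88,73.91) → (112.14,69.01), returning to the start.

Shape 7 is a open polyline drawn with `<path>`. Its stroke #000000 means cut at S851, F1071. After flipping Y the toolpath is (19.73,26.65) → (50.26,75.96) → (73.49,115.98).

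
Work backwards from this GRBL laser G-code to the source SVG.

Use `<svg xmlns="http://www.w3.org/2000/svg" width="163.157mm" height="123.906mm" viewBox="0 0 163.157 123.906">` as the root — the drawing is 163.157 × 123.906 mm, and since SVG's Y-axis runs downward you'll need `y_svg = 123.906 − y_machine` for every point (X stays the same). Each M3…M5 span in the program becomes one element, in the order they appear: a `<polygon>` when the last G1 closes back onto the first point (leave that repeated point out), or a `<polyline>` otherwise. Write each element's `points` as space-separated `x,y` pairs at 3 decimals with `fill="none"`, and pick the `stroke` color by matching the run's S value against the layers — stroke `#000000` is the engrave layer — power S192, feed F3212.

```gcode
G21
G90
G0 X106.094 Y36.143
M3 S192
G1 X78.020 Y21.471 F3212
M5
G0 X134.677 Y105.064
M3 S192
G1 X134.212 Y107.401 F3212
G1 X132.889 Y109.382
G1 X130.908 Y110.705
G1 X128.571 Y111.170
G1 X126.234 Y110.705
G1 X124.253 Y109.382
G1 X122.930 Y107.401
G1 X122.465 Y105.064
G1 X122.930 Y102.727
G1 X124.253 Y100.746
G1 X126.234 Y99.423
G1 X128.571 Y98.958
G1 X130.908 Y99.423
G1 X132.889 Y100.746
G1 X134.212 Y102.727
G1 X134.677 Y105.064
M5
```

Machine Y-up, SVG Y-down with viewBox height 123.906, so y_svg = 123.906 − y_machine; X carries over. Every run uses S192, so all elements get stroke `#000000` (engrave).

Run 1: The run is open, so emit a `<polyline>` with points (Y-flipped): 106.094,87.763 78.020,102.435.

Run 2: The run returns to its start, so emit a `<polygon>` with points (Y-flipped): 134.677,18.842 134.212,16.505 132.889,14.524 130.908,13.201 128.571,12.736 126.234,13.201 124.253,14.524 122.930,16.505 122.465,18.842 122.930,21.179 124.253,23.160 126.234,24.483 128.571,24.948 130.908,24.483 132.889,23.160 134.212,21.179.

<svg xmlns="http://www.w3.org/2000/svg" width="163.157mm" height="123.906mm" viewBox="0 0 163.157 123.906">
  <polyline points="106.094,87.763 78.020,102.435" fill="none" stroke="#000000"/>
  <polygon points="134.677,18.842 134.212,16.505 132.889,14.524 130.908,13.201 128.571,12.736 126.234,13.201 124.253,14.524 122.930,16.505 122.465,18.842 122.930,21.179 124.253,23.160 126.234,24.483 128.571,24.948 130.908,24.483 132.889,23.160 134.212,21.179" fill="none" stroke="#000000"/>
</svg>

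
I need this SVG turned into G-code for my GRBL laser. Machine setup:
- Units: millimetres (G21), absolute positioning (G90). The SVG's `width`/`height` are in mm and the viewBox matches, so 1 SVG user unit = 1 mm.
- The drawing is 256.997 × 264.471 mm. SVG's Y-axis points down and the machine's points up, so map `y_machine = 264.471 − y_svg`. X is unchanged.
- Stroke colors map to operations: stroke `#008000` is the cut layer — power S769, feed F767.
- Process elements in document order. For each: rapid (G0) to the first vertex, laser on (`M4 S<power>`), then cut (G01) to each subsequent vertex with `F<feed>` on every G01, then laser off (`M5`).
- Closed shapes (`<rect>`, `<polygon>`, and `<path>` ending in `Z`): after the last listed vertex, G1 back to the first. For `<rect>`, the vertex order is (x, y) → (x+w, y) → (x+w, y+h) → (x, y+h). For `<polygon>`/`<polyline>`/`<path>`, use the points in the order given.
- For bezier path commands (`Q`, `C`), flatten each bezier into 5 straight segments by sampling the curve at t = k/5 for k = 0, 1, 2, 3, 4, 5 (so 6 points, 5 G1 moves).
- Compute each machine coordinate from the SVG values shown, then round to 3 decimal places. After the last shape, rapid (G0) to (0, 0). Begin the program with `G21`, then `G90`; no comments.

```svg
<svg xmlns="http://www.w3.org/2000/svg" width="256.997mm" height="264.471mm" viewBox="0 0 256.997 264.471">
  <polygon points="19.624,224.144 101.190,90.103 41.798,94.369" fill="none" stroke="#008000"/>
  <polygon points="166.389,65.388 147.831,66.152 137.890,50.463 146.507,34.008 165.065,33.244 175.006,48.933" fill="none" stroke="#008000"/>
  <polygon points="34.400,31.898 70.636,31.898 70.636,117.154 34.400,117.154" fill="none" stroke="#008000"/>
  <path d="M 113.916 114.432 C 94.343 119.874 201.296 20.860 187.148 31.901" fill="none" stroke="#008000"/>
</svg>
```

G21
G90
G0 X19.624 Y40.327
M4 S769
G01 X101.190 Y174.368 F767
G01 X41.798 Y170.102 F767
G01 X19.624 Y40.327 F767
M5
G0 X166.389 Y199.083
M4 S769
G01 X147.831 Y198.319 F767
G01 X137.890 Y214.008 F767
G01 X146.507 Y230.463 F767
G01 X165.065 Y231.227 F767
G01 X175.006 Y215.538 F767
G01 X166.389 Y199.083 F767
M5
G0 X34.400 Y232.573
M4 S769
G01 X70.636 Y232.573 F767
G01 X70.636 Y147.317 F767
G01 X34.400 Y147.317 F767
G01 X34.400 Y232.573 F767
M5
G0 X113.916 Y150.039
M4 S769
G01 X115.374 Y157.592 F767
G01 X135.313 Y179.919 F767
G01 X161.845 Y206.722 F767
G01 X183.086 Y227.704 F767
G01 X187.148 Y232.570 F767
M5
G0 X0.000 Y0.000

1 u = 1 mm; y_m = 264.471 − y.

[1] `<polygon>` closed polygon, #008000→cut S769 F767: (19.624,40.327) → (101.190,174.368) → (41.798,170.102) → (19.624,40.327) (closed)

[2] `<polygon>` regular polygon, #008000→cut S769 F767: (166.389,199.083) → (147.831,198.319) → (137.890,214.008) → (146.507,230.463) → (165.065,231.227) → (175.006,215.538) → (166.389,199.083) (closed)

[3] `<polygon>` rectangle, #008000→cut S769 F767: (34.400,232.573) → (70.636,232.573) → (70.636,147.317) → (34.400,147.317) → (34.400,232.573) (closed)

[4] `<path>` cubic bezier, #008000→cut S769 F767: (113.916,150.039) → (115.374,157.592) → (135.313,179.919) → (161.845,206.722) → (183.086,227.704) → (187.148,232.570)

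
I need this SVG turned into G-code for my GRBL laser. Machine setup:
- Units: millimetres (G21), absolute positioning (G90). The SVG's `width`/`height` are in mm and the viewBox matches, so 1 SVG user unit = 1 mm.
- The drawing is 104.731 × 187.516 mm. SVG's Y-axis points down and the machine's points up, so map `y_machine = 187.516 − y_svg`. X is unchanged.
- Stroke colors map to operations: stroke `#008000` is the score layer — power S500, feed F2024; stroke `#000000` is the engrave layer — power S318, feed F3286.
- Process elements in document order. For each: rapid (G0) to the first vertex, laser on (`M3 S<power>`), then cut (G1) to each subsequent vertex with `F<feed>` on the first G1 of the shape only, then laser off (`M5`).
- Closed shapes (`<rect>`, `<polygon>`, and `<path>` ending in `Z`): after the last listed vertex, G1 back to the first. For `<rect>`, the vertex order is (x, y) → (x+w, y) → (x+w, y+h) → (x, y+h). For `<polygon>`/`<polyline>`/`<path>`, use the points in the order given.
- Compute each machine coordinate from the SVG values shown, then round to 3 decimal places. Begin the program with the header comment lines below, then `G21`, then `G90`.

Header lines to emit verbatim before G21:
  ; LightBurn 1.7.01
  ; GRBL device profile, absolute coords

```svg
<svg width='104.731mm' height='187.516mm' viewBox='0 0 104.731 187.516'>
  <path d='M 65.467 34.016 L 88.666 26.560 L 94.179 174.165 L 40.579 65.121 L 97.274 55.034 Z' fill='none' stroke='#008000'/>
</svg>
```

1 u = 1 mm; y_m = 187.516 − y.

[1] `<path>` closed polygon, #008000→score S500 F2024: (65.467,153.500) → (88.666,160.956) → (94.179,13.351) → (40.579,122.395) → (97.274,132.482) → (65.467,153.500) (closed)

; LightBurn 1.7.01
; GRBL device profile, absolute coords
G21
G90
G0 X65.467 Y153.500
M3 S500
G1 X88.666 Y160.956 F2024
G1 X94.179 Y13.351
G1 X40.579 Y122.395
G1 X97.274 Y132.482
G1 X65.467 Y153.500
M5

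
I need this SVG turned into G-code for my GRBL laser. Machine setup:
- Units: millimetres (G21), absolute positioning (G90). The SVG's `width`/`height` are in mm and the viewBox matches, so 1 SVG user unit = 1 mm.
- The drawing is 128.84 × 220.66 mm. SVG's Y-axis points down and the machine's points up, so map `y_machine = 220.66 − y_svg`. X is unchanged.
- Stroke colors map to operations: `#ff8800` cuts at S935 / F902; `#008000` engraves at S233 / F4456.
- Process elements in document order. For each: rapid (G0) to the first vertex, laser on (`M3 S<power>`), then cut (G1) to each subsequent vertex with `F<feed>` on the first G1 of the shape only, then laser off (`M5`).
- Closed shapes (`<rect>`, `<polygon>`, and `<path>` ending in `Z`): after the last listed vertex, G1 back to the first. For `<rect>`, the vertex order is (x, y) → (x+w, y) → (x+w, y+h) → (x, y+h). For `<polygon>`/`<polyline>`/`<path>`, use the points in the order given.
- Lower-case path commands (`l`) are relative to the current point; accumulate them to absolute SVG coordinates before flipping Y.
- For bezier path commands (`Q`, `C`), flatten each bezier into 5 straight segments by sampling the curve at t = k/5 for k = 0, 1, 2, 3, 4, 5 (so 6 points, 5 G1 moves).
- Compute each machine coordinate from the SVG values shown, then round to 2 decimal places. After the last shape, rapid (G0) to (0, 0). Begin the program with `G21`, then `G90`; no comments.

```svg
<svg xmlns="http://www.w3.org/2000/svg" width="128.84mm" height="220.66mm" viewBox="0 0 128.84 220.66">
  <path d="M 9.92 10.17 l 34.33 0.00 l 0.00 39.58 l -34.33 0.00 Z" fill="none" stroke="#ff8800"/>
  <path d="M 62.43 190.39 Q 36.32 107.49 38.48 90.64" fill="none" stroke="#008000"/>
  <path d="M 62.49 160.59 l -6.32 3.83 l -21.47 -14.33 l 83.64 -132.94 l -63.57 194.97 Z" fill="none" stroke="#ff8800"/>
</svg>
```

Since the viewBox matches the mm dimensions, user units are millimetres directly. The only transform is the Y-flip y_m = 220.66 − y_svg.

Shape 1 is a rectangle drawn with `<path>`. Its stroke #ff8800 means cut at S935, F902. After flipping Y the toolpath is (9.92,210.49) → (44.25,210.49) → (44.25,170.91) → (9.92,170.91) → (9.92,210.49), returning to the start.

Shape 2 is a quadratic bezier drawn with `<path>`. Its stroke #008000 means engrave at S233, F4456. After flipping Y the toolpath is (62.43,30.27) → (53.12,60.79) → (46.07,86.02) → (41.28,105.97) → (38.75,120.64) → (38.48,130.02).

Shape 3 is a closed polygon drawn with `<path>`. Its stroke #ff8800 means cut at S935, F902. After flipping Y the toolpath is (62.49,60.07) → (56.17,56.24) → (34.70,70.57) → (118.34,203.51) → (54.77,8.54) → (62.49,60.07), returning to the start.

G21
G90
G0 X9.92 Y210.49
M3 S935
G1 X44.25 Y210.49 F902
G1 X44.25 Y170.91
G1 X9.92 Y170.91
G1 X9.92 Y210.49
M5
G0 X62.43 Y30.27
M3 S233
G1 X53.12 Y60.79 F4456
G1 X46.07 Y86.02
G1 X41.28 Y105.97
G1 X38.75 Y120.64
G1 X38.48 Y130.02
M5
G0 X62.49 Y60.07
M3 S935
G1 X56.17 Y56.24 F902
G1 X34.70 Y70.57
G1 X118.34 Y203.51
G1 X54.77 Y8.54
G1 X62.49 Y60.07
M5
G0 X0.00 Y0.00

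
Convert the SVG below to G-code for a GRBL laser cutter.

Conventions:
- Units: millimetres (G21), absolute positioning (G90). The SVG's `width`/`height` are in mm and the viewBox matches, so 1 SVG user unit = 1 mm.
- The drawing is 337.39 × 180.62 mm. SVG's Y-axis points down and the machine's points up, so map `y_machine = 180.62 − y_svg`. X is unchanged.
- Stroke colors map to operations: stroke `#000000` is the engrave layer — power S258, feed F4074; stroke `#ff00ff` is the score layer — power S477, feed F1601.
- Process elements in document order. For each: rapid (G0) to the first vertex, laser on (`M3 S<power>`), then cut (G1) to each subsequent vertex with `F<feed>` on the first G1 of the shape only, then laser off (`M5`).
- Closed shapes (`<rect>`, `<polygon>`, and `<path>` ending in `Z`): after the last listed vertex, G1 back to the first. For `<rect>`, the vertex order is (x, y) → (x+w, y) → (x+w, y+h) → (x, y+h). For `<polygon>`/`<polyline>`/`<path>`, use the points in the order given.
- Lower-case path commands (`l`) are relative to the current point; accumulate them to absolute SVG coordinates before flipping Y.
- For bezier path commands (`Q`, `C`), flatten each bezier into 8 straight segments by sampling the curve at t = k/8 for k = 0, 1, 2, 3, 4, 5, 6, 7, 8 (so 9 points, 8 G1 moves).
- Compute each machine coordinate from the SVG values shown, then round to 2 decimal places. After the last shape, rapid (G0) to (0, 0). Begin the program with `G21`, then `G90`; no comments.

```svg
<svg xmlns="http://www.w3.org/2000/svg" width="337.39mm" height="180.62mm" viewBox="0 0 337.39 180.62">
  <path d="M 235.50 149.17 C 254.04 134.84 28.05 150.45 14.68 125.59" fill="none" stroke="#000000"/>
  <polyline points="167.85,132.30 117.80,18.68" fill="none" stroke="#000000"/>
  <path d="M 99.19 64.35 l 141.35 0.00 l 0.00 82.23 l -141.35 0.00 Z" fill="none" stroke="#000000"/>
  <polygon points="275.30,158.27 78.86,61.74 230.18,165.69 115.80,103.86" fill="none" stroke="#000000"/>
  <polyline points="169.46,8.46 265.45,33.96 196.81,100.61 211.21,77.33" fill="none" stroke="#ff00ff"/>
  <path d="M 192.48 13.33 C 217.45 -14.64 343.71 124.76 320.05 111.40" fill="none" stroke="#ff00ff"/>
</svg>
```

1 u = 1 mm; y_m = 180.62 − y.

[1] `<path>` cubic bezier, #000000→engrave S258 F4074: (235.50,31.45) → (231.88,35.56) → (210.70,37.68) → (177.30,38.65) → (137.06,39.29) → (95.31,40.42) → (57.43,42.87) → (28.77,47.47) → (14.68,55.03)

[2] `<polyline>` line segment, #000000→engrave S258 F4074: (167.85,48.32) → (117.80,161.94)

[3] `<path>` rectangle, #000000→engrave S258 F4074: (99.19,116.27) → (240.54,116.27) → (240.54,34.04) → (99.19,34.04) → (99.19,116.27) (closed)

[4] `<polygon>` closed polygon, #000000→engrave S258 F4074: (275.30,22.35) → (78.86,118.88) → (230.18,14.93) → (115.80,76.76) → (275.30,22.35) (closed)

[5] `<polyline>` open polyline, #ff00ff→score S477 F1601: (169.46,172.16) → (265.45,146.66) → (196.81,80.01) → (211.21,103.29)

[6] `<path>` cubic bezier, #ff00ff→score S477 F1601: (192.48,167.29) → (206.10,170.56) → (226.27,161.89) → (250.06,145.03) → (274.50,123.73) → (296.67,101.75) → (313.61,82.84) → (322.39,70.75) → (320.05,69.22)

G21
G90
G0 X235.50 Y31.45
M3 S258
G1 X231.88 Y35.56 F4074
G1 X210.70 Y37.68
G1 X177.30 Y38.65
G1 X137.06 Y39.29
G1 X95.31 Y40.42
G1 X57.43 Y42.87
G1 X28.77 Y47.47
G1 X14.68 Y55.03
M5
G0 X167.85 Y48.32
M3 S258
G1 X117.80 Y161.94 F4074
M5
G0 X99.19 Y116.27
M3 S258
G1 X240.54 Y116.27 F4074
G1 X240.54 Y34.04
G1 X99.19 Y34.04
G1 X99.19 Y116.27
M5
G0 X275.30 Y22.35
M3 S258
G1 X78.86 Y118.88 F4074
G1 X230.18 Y14.93
G1 X115.80 Y76.76
G1 X275.30 Y22.35
M5
G0 X169.46 Y172.16
M3 S477
G1 X265.45 Y146.66 F1601
G1 X196.81 Y80.01
G1 X211.21 Y103.29
M5
G0 X192.48 Y167.29
M3 S477
G1 X206.10 Y170.56 F1601
G1 X226.27 Y161.89
G1 X250.06 Y145.03
G1 X274.50 Y123.73
G1 X296.67 Y101.75
G1 X313.61 Y82.84
G1 X322.39 Y70.75
G1 X320.05 Y69.22
M5
G0 X0.00 Y0.00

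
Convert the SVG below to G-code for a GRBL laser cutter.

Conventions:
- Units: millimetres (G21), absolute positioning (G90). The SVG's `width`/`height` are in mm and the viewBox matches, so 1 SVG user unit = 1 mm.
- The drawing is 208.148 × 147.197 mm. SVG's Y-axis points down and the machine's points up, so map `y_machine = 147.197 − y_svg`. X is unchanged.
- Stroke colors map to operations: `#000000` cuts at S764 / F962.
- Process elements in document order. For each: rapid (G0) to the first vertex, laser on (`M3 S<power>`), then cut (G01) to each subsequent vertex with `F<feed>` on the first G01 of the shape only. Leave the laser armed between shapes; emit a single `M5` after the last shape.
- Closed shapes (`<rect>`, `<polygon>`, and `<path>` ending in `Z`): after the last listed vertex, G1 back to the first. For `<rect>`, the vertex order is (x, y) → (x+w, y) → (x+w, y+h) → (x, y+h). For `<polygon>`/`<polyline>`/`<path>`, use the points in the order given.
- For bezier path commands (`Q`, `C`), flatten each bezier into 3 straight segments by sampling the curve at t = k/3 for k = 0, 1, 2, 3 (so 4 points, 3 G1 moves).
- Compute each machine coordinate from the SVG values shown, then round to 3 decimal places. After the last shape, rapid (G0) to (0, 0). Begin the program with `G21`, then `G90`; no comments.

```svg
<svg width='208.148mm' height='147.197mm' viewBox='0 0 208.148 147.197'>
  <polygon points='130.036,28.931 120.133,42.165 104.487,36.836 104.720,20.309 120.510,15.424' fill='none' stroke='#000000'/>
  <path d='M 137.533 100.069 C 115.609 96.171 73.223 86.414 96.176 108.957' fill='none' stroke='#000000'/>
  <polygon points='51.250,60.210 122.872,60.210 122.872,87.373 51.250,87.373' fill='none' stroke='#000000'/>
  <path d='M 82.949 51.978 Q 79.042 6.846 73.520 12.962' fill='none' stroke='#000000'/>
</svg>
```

1 u = 1 mm; y_m = 147.197 − y.

[1] `<polygon>` regular polygon, #000000→cut S764 F962: (130.036,118.266) → (120.133,105.032) → (104.487,110.361) → (104.720,126.888) → (120.510,131.773) → (130.036,118.266) (closed)

[2] `<path>` cubic bezier, #000000→cut S764 F962: (137.533,47.128) → (111.966,51.566) → (91.825,51.430) → (96.176,38.240)

[3] `<polygon>` rectangle, #000000→cut S764 F962: (51.250,86.987) → (122.872,86.987) → (122.872,59.824) → (51.250,59.824) → (51.250,86.987) (closed)

[4] `<path>` quadratic bezier, #000000→cut S764 F962: (82.949,95.219) → (80.165,119.613) → (77.022,132.618) → (73.520,134.235)

G21
G90
G0 X130.036 Y118.266
M3 S764
G01 X120.133 Y105.032 F962
G01 X104.487 Y110.361
G01 X104.720 Y126.888
G01 X120.510 Y131.773
G01 X130.036 Y118.266
G0 X137.533 Y47.128
M3 S764
G01 X111.966 Y51.566 F962
G01 X91.825 Y51.430
G01 X96.176 Y38.240
G0 X51.250 Y86.987
M3 S764
G01 X122.872 Y86.987 F962
G01 X122.872 Y59.824
G01 X51.250 Y59.824
G01 X51.250 Y86.987
G0 X82.949 Y95.219
M3 S764
G01 X80.165 Y119.613 F962
G01 X77.022 Y132.618
G01 X73.520 Y134.235
M5
G0 X0.000 Y0.000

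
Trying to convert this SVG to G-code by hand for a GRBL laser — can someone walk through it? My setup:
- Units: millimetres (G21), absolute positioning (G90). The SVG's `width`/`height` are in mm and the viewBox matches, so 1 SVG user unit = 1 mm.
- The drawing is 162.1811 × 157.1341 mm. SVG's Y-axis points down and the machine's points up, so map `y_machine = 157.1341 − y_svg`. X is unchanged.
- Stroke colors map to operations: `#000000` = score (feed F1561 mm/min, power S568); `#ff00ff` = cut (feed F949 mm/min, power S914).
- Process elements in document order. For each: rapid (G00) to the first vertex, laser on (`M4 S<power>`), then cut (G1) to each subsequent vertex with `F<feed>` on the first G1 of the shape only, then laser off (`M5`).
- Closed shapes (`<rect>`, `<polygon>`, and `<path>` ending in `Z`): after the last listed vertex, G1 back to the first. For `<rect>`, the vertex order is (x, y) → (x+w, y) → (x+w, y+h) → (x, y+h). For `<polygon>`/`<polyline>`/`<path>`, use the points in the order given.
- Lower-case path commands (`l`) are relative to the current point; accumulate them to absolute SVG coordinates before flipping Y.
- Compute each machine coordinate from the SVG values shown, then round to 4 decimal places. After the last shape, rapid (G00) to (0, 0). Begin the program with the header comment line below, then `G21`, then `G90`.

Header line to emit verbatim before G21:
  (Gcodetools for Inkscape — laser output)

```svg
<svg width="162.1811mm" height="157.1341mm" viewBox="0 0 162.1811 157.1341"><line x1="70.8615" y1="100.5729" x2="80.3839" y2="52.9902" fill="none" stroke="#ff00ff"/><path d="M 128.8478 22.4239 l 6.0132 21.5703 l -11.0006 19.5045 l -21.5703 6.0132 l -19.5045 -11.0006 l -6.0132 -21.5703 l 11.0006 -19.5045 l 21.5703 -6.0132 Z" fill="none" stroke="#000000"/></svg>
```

1 u = 1 mm; y_m = 157.1341 − y.

[1] `<line>` line segment, #ff00ff→cut S914 F949: (70.8615,56.5612) → (80.3839,104.1439)

[2] `<path>` regular polygon, #000000→score S568 F1561: (128.8478,134.7102) → (134.8610,113.1399) → (123.8604,93.6354) → (102.2901,87.6222) → (82.7856,98.6228) → (76.7724,120.1931) → (87.7730,139.6976) → (109.3433,145.7108) → (128.8478,134.7102) (closed)

(Gcodetools for Inkscape — laser output)
G21
G90
G00 X70.8615 Y56.5612
M4 S914
G1 X80.3839 Y104.1439 F949
M5
G00 X128.8478 Y134.7102
M4 S568
G1 X134.8610 Y113.1399 F1561
G1 X123.8604 Y93.6354
G1 X102.2901 Y87.6222
G1 X82.7856 Y98.6228
G1 X76.7724 Y120.1931
G1 X87.7730 Y139.6976
G1 X109.3433 Y145.7108
G1 X128.8478 Y134.7102
M5
G00 X0.0000 Y0.0000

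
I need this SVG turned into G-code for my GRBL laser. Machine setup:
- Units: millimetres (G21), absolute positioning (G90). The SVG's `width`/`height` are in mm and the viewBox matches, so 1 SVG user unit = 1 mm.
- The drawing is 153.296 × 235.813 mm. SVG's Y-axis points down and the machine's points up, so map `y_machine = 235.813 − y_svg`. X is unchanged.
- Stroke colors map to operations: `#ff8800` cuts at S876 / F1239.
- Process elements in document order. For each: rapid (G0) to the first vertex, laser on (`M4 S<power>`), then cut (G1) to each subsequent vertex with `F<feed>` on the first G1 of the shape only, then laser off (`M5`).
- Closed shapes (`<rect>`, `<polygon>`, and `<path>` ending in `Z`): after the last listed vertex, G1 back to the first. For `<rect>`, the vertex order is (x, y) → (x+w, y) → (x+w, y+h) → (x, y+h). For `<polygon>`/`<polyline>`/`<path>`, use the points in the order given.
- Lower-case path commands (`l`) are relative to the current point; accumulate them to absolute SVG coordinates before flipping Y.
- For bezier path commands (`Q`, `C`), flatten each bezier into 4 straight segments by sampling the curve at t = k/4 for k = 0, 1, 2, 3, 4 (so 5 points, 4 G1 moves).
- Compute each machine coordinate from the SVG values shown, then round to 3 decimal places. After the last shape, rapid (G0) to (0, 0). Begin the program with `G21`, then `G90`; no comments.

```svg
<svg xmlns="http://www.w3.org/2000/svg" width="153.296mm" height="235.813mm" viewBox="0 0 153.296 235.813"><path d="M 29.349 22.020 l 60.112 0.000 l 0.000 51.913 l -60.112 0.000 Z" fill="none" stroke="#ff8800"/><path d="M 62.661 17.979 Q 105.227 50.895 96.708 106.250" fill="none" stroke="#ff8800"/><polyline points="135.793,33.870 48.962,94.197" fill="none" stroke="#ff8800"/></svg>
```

G21
G90
G0 X29.349 Y213.793
M4 S876
G1 X89.461 Y213.793 F1239
G1 X89.461 Y161.880
G1 X29.349 Y161.880
G1 X29.349 Y213.793
M5
G0 X62.661 Y217.834
M4 S876
G1 X80.751 Y199.974 F1239
G1 X92.456 Y179.308
G1 X97.775 Y155.838
G1 X96.708 Y129.563
M5
G0 X135.793 Y201.943
M4 S876
G1 X48.962 Y141.616 F1239
M5
G0 X0.000 Y0.000

Since the viewBox matches the mm dimensions, user units are millimetres directly. The only transform is the Y-flip y_m = 235.813 − y_svg.

Shape 1 is a rectangle drawn with `<path>`. Its stroke #ff8800 means cut at S876, F1239. After flipping Y the toolpath is (29.349,213.793) → (89.461,213.793) → (89.461,161.880) → (29.349,161.880) → (29.349,213.793), returning to the start.

Shape 2 is a quadratic bezier drawn with `<path>`. Its stroke #ff8800 means cut at S876, F1239. After flipping Y the toolpath is (62.661,217.834) → (80.751,199.974) → (92.456,179.308) → (97.775,155.838) → (96.708,129.563).

Shape 3 is a line segment drawn with `<polyline>`. Its stroke #ff8800 means cut at S876, F1239. After flipping Y the toolpath is (135.793,201.943) → (48.962,141.616).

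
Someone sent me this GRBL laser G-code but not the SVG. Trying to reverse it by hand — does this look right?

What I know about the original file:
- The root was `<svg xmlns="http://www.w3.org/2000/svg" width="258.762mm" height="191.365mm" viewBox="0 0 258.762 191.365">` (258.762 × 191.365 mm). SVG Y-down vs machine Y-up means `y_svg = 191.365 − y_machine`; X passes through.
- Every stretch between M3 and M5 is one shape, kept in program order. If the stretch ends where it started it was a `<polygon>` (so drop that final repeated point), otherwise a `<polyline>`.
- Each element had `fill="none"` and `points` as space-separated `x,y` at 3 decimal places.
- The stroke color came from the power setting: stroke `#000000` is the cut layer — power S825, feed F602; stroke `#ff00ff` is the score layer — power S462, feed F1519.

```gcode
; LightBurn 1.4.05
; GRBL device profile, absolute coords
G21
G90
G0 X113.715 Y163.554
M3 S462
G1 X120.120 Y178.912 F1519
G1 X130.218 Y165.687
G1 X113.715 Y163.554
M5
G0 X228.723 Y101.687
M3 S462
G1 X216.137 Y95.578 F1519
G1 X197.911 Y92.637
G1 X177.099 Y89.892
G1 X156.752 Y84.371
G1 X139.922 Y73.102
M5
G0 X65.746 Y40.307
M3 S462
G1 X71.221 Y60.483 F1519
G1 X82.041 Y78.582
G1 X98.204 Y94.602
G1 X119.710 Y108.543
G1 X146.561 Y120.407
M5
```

y_svg = 191.365 − y_m. Every run uses S462, so all elements get stroke `#ff00ff` (score).

[1] closed run; points: 113.715,27.811 120.120,12.453 130.218,25.678

[2] open run; points: 228.723,89.678 216.137,95.787 197.911,98.728 177.099,101.473 156.752,106.994 139.922,118.263

[3] open run; points: 65.746,151.058 71.221,130.882 82.041,112.783 98.204,96.763 119.710,82.822 146.561,70.958

<svg xmlns="http://www.w3.org/2000/svg" width="258.762mm" height="191.365mm" viewBox="0 0 258.762 191.365">
  <polygon points="113.715,27.811 120.120,12.453 130.218,25.678" fill="none" stroke="#ff00ff"/>
  <polyline points="228.723,89.678 216.137,95.787 197.911,98.728 177.099,101.473 156.752,106.994 139.922,118.263" fill="none" stroke="#ff00ff"/>
  <polyline points="65.746,151.058 71.221,130.882 82.041,112.783 98.204,96.763 119.710,82.822 146.561,70.958" fill="none" stroke="#ff00ff"/>
</svg>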